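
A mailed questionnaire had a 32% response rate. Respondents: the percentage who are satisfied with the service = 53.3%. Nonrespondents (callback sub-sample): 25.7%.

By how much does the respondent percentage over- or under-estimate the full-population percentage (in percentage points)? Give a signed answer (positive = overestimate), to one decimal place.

Nonresponse fraction = 1 − 0.32 = 0.68.
Bias = (nonresponse fraction) × (respondent percentage − nonrespondent percentage)
     = 0.68 × (53.3 − 25.7) = 0.68 × 27.6 = 18.768.

+18.8 percentage points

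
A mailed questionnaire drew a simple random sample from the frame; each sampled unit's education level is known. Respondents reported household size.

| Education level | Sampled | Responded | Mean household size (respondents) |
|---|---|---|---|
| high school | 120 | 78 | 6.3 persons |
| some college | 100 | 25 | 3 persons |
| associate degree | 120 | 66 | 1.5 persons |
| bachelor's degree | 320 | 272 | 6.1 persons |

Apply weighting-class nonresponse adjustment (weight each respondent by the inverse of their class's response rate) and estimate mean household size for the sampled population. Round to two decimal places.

4.83

Class response rates: high school 78/120 = 65%, some college 25/100 = 25%, associate degree 66/120 = 55%, bachelor's degree 272/320 = 85%.
Inverse-response-rate weighting restores each class to its sampled count, so class totals weight by n_sampled:
  high school: 120 × 6.3 = 756
  some college: 100 × 3 = 300
  associate degree: 120 × 1.5 = 180
  bachelor's degree: 320 × 6.1 = 1952
Adjusted estimate = 3188 / 660 = 4.8303 → 4.83.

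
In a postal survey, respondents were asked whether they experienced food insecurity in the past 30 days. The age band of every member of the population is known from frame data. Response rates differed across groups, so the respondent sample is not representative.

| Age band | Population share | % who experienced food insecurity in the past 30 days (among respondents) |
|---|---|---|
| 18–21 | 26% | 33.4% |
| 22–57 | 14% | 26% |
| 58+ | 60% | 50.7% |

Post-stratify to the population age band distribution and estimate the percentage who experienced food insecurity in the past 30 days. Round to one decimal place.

Reweight to the known age band distribution:
  18–21: 0.26 × 33.4 = 8.684
  22–57: 0.14 × 26 = 3.64
  58+: 0.6 × 50.7 = 30.42
Post-stratified estimate = 42.744 → 42.7%.

42.7%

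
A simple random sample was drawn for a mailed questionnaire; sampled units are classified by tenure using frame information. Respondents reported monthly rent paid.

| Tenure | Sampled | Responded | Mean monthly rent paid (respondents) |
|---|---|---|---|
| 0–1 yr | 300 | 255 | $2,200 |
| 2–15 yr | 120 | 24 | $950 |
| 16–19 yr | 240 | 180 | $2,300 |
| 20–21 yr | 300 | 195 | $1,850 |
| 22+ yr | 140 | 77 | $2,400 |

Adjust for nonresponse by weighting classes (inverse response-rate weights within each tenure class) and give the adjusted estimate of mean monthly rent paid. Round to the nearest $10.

Response rates by class: 0–1 yr 255/300 = 85%, 2–15 yr 24/120 = 20%, 16–19 yr 180/240 = 75%, 20–21 yr 195/300 = 65%, 22+ yr 77/140 = 55%.
Each respondent's weight = sampled/responded in their class; summing within a class gives n_sampled, so:
  0–1 yr: 300 × 2200 = 660,000
  2–15 yr: 120 × 950 = 114,000
  16–19 yr: 240 × 2300 = 552,000
  20–21 yr: 300 × 1850 = 555,000
  22+ yr: 140 × 2400 = 336,000
Adjusted estimate = 2,217,000 / 1,100 = 2015.45 → $2,020.

$2,020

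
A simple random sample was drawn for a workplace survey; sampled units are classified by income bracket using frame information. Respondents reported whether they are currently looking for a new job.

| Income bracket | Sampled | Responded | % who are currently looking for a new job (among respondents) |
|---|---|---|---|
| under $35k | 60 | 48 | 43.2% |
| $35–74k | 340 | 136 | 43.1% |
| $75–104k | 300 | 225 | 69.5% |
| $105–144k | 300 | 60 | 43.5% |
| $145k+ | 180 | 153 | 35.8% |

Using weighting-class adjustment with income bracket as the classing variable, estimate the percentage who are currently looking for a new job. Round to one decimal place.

Response rates by class: under $35k 48/60 = 80%, $35–74k 136/340 = 40%, $75–104k 225/300 = 75%, $105–144k 60/300 = 20%, $145k+ 153/180 = 85%.
With weight = n_sampled/n_responded per class, the weighted class total is n_sampled:
  under $35k: 60 × 43.2 = 2592
  $35–74k: 340 × 43.1 = 14,654
  $75–104k: 300 × 69.5 = 20,850
  $105–144k: 300 × 43.5 = 13,050
  $145k+: 180 × 35.8 = 6444
Adjusted estimate = 57,590 / 1,180 = 48.8051 → 48.8%.

48.8%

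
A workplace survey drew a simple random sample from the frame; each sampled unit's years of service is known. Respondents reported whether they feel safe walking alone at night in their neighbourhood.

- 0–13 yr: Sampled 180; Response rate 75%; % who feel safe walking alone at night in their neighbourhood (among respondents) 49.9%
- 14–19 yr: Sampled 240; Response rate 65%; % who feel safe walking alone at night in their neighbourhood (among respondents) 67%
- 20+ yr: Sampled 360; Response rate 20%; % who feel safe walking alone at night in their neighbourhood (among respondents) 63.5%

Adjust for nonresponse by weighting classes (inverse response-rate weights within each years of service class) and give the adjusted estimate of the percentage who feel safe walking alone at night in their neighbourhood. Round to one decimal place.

61.4%

Each respondent's weight = sampled/responded in their class; summing within a class gives n_sampled, so:
  0–13 yr: 180 × 49.9 = 8982
  14–19 yr: 240 × 67 = 16,080
  20+ yr: 360 × 63.5 = 22,860
Adjusted estimate = 47,922 / 780 = 61.4385 → 61.4%.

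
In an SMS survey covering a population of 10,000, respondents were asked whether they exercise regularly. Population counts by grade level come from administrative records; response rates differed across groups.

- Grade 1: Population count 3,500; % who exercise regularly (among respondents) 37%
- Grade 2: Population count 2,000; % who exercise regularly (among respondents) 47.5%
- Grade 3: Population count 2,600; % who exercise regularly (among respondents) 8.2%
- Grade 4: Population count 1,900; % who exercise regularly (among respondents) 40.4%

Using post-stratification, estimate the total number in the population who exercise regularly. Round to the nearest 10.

3,230

Estimated count per cell = population count × respondent percentage:
  Grade 1: 3,500 × 37% = 1295
  Grade 2: 2,000 × 47.5% = 950
  Grade 3: 2,600 × 8.2% = 213.2
  Grade 4: 1,900 × 40.4% = 767.6
Estimated total = 3225.8 → 3,230.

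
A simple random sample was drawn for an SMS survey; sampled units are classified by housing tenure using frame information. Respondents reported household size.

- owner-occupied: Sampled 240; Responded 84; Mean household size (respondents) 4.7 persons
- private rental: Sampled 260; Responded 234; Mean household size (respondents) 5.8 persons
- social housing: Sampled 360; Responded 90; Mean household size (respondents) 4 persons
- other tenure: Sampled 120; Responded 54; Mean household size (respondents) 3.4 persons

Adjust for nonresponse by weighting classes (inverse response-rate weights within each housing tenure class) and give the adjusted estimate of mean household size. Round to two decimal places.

4.58

Response rates by class: owner-occupied 84/240 = 35%, private rental 234/260 = 90%, social housing 90/360 = 25%, other tenure 54/120 = 45%.
Inverse-response-rate weighting restores each class to its sampled count, so class totals weight by n_sampled:
  owner-occupied: 240 × 4.7 = 1128
  private rental: 260 × 5.8 = 1508
  social housing: 360 × 4 = 1440
  other tenure: 120 × 3.4 = 408
Adjusted estimate = 4484 / 980 = 4.57551 → 4.58.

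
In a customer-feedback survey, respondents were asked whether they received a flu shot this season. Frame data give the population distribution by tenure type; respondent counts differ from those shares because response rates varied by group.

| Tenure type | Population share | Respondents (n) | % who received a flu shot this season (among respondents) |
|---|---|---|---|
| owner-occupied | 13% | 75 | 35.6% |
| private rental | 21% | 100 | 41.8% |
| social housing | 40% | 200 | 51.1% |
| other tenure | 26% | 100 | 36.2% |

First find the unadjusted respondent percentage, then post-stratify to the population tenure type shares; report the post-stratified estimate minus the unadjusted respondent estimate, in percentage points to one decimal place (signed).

-0.3 percentage points

Without adjustment, the pooled respondent share is:
  (75/475)×35.6 + (100/475)×41.8 + (200/475)×51.1 + (100/475)×36.2 = 43.5579%
Post-stratifying to population shares instead:
  0.13×35.6 + 0.21×41.8 + 0.4×51.1 + 0.26×36.2 = 43.258%
Difference = 43.258 − 43.5579 = -0.2999 pp.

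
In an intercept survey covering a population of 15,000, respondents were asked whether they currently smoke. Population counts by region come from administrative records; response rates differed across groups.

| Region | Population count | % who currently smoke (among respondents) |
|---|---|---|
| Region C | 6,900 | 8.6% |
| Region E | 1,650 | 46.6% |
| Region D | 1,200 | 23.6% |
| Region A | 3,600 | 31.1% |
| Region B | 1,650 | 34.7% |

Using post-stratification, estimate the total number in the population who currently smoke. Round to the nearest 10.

Apply each group's respondent rate to its population count:
  Region C: 6,900 × 8.6% = 593.4
  Region E: 1,650 × 46.6% = 768.9
  Region D: 1,200 × 23.6% = 283.2
  Region A: 3,600 × 31.1% = 1119.6
  Region B: 1,650 × 34.7% = 572.55
Estimated total = 3337.65 → 3,340.

3,340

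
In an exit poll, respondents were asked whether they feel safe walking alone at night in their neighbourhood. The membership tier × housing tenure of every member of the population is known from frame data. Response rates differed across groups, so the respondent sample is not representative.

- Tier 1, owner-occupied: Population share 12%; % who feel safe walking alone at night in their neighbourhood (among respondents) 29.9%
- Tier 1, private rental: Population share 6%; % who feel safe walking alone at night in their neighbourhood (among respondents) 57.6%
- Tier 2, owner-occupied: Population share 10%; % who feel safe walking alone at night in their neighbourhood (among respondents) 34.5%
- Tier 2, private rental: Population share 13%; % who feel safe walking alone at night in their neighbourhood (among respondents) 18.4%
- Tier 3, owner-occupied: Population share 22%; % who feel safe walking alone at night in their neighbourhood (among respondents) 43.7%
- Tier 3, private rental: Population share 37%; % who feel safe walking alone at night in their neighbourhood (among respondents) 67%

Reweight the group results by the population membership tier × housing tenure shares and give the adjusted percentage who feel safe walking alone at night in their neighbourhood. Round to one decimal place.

Post-stratification weights by population share, not respondent share:
  Tier 1, owner-occupied: 0.12 × 29.9 = 3.588
  Tier 1, private rental: 0.06 × 57.6 = 3.456
  Tier 2, owner-occupied: 0.1 × 34.5 = 3.45
  Tier 2, private rental: 0.13 × 18.4 = 2.392
  Tier 3, owner-occupied: 0.22 × 43.7 = 9.614
  Tier 3, private rental: 0.37 × 67 = 24.79
Post-stratified estimate = 47.29 → 47.3%.

47.3%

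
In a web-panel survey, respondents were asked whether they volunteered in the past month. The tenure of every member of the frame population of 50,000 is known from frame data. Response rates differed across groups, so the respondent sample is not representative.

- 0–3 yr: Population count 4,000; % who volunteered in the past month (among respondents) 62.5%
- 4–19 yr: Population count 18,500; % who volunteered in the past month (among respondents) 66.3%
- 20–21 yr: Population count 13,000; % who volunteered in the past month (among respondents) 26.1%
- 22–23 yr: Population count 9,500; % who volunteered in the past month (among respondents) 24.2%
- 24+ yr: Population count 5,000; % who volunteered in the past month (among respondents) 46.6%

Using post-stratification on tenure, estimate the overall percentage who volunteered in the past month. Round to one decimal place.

45.6%

Reweight to the known tenure distribution:
  0–3 yr: (4,000/50,000) × 62.5 = 5
  4–19 yr: (18,500/50,000) × 66.3 = 24.531
  20–21 yr: (13,000/50,000) × 26.1 = 6.786
  22–23 yr: (9,500/50,000) × 24.2 = 4.598
  24+ yr: (5,000/50,000) × 46.6 = 4.66
Post-stratified estimate = 45.575 → 45.6%.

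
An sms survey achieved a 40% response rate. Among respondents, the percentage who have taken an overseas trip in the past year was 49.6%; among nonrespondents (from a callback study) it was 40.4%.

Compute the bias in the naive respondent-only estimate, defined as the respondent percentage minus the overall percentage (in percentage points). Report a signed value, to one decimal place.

+5.5 percentage points

Nonresponse fraction = 1 − 0.4 = 0.6.
Bias = (nonresponse fraction) × (respondent percentage − nonrespondent percentage)
     = 0.6 × (49.6 − 40.4) = 0.6 × 9.2 = 5.52.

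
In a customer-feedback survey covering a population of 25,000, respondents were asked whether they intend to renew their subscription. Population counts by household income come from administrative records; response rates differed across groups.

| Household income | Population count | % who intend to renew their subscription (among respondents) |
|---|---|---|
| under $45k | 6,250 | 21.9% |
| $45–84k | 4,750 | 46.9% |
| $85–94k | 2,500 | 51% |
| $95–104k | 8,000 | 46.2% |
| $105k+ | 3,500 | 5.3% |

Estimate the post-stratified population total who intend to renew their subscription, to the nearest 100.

8,800

Estimated count per cell = population count × respondent percentage:
  under $45k: 6,250 × 21.9% = 1368.75
  $45–84k: 4,750 × 46.9% = 2227.75
  $85–94k: 2,500 × 51% = 1275
  $95–104k: 8,000 × 46.2% = 3696
  $105k+: 3,500 × 5.3% = 185.5
Estimated total = 8753 → 8,800.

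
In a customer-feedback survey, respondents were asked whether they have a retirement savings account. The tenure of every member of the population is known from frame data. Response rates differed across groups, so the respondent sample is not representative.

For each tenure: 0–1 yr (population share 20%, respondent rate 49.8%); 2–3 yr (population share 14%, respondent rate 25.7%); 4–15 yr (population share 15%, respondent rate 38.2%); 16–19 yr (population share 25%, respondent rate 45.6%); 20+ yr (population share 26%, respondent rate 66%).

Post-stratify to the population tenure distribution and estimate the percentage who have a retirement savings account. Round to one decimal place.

Reweight to the known tenure distribution:
  0–1 yr: 0.2 × 49.8 = 9.96
  2–3 yr: 0.14 × 25.7 = 3.598
  4–15 yr: 0.15 × 38.2 = 5.73
  16–19 yr: 0.25 × 45.6 = 11.4
  20+ yr: 0.26 × 66 = 17.16
Post-stratified estimate = 47.848 → 47.8%.

47.8%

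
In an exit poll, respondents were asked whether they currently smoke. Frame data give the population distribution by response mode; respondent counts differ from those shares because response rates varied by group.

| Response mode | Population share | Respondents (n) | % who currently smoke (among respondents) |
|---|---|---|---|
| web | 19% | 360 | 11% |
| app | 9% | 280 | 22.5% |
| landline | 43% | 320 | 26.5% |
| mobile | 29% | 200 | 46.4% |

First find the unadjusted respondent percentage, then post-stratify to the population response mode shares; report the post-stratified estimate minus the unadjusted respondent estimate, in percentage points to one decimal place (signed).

+4.8 percentage points

Unadjusted (pooled respondent) estimate weights by respondent counts:
  (360/1160)×11 + (280/1160)×22.5 + (320/1160)×26.5 + (200/1160)×46.4 = 24.1552%
Post-stratifying to population shares instead:
  0.19×11 + 0.09×22.5 + 0.43×26.5 + 0.29×46.4 = 28.966%
Difference = 28.966 − 24.1552 = 4.8108 pp.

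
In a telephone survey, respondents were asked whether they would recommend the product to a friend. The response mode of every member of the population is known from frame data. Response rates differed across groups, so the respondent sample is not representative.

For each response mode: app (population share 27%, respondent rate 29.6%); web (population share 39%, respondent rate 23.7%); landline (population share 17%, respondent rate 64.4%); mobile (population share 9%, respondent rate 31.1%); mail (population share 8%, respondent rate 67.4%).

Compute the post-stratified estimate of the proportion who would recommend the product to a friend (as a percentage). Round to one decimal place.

36.4%

Reweight to the known response mode distribution:
  app: 0.27 × 29.6 = 7.992
  web: 0.39 × 23.7 = 9.243
  landline: 0.17 × 64.4 = 10.948
  mobile: 0.09 × 31.1 = 2.799
  mail: 0.08 × 67.4 = 5.392
Post-stratified estimate = 36.374 → 36.4%.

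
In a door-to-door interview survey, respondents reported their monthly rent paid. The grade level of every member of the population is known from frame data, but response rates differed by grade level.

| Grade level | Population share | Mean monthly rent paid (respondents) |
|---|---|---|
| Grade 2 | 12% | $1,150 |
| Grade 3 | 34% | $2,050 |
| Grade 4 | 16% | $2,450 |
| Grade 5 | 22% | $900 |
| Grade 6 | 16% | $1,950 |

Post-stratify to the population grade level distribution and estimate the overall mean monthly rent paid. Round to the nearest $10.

Post-stratification weights by population share, not respondent share:
  Grade 2: 0.12 × 1150 = 138
  Grade 3: 0.34 × 2050 = 697
  Grade 4: 0.16 × 2450 = 392
  Grade 5: 0.22 × 900 = 198
  Grade 6: 0.16 × 1950 = 312
Post-stratified estimate = 1737 → $1,740.

$1,740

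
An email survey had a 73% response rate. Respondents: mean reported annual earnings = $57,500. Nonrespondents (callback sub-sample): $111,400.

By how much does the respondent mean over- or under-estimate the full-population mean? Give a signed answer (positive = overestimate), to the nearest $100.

Nonresponse fraction = 1 − 0.73 = 0.27.
Bias = (nonresponse fraction) × (respondent mean − nonrespondent mean)
     = 0.27 × (57,500 − 111,400) = 0.27 × -53,900 = -14,553.

-$14,600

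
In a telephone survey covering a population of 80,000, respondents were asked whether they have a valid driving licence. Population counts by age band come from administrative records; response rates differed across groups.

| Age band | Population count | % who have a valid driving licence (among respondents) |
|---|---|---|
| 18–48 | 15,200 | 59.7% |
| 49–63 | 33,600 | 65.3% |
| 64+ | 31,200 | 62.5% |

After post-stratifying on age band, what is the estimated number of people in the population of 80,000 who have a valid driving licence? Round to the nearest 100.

Each cell contributes its population count × the respondent rate:
  18–48: 15,200 × 59.7% = 9074.4
  49–63: 33,600 × 65.3% = 21940.8
  64+: 31,200 × 62.5% = 19,500
Estimated total = 50515.2 → 50,500.

50,500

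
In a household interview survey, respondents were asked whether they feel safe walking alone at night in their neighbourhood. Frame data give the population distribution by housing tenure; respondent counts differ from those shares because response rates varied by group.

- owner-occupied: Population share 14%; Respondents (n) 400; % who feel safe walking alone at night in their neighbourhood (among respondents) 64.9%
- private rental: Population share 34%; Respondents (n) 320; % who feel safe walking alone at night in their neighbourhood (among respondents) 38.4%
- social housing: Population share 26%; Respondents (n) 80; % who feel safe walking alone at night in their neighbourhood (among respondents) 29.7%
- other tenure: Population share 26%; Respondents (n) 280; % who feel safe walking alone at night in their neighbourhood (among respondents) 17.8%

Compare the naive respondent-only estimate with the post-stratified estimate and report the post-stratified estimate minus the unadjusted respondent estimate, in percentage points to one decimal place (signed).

-7.7 percentage points

Naive respondent-only estimate (weights = respondent counts):
  (400/1080)×64.9 + (320/1080)×38.4 + (80/1080)×29.7 + (280/1080)×17.8 = 42.2296%
Post-stratified estimate weights by population shares:
  0.14×64.9 + 0.34×38.4 + 0.26×29.7 + 0.26×17.8 = 34.492%
Difference = 34.492 − 42.2296 = -7.7376 pp.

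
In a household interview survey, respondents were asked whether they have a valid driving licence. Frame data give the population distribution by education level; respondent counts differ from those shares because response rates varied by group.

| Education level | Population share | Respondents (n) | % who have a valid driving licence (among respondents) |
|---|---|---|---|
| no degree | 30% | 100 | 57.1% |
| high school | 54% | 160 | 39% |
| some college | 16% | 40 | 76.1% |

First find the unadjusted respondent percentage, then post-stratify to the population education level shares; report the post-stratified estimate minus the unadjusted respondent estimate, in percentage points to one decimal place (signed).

+0.4 percentage points

Without adjustment, the pooled respondent share is:
  (100/300)×57.1 + (160/300)×39 + (40/300)×76.1 = 49.98%
Reweighting by population education level shares:
  0.3×57.1 + 0.54×39 + 0.16×76.1 = 50.366%
Difference = 50.366 − 49.98 = 0.386 pp.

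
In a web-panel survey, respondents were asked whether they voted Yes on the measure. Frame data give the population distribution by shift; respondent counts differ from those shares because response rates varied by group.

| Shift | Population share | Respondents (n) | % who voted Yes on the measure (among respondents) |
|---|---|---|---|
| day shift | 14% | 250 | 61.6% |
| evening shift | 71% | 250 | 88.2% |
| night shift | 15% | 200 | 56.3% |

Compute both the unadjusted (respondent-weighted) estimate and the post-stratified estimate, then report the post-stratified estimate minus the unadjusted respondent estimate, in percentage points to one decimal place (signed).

Naive respondent-only estimate (weights = respondent counts):
  (250/700)×61.6 + (250/700)×88.2 + (200/700)×56.3 = 69.5857%
Reweighting by population shift shares:
  0.14×61.6 + 0.71×88.2 + 0.15×56.3 = 79.691%
Difference = 79.691 − 69.5857 = 10.1053 pp.

+10.1 percentage points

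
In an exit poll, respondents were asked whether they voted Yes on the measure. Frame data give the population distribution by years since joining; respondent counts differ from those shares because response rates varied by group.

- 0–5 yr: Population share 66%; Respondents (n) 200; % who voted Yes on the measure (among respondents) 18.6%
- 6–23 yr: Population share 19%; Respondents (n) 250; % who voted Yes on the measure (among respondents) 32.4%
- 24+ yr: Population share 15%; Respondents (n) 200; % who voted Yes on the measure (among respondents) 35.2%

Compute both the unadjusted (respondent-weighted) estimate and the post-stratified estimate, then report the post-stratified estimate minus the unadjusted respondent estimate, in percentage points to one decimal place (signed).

-5.3 percentage points

Without adjustment, the pooled respondent share is:
  (200/650)×18.6 + (250/650)×32.4 + (200/650)×35.2 = 29.0154%
Reweighting by population years since joining shares:
  0.66×18.6 + 0.19×32.4 + 0.15×35.2 = 23.712%
Difference = 23.712 − 29.0154 = -5.3034 pp.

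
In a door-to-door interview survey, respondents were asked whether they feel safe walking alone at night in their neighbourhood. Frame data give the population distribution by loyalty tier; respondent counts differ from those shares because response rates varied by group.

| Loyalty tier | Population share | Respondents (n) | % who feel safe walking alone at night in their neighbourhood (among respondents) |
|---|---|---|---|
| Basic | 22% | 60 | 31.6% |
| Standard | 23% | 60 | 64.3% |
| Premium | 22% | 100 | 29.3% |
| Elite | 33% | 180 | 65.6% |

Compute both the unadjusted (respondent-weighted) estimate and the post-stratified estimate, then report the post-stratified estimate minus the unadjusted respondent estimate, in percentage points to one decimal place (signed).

-1.4 percentage points

Without adjustment, the pooled respondent share is:
  (60/400)×31.6 + (60/400)×64.3 + (100/400)×29.3 + (180/400)×65.6 = 51.23%
Post-stratified estimate weights by population shares:
  0.22×31.6 + 0.23×64.3 + 0.22×29.3 + 0.33×65.6 = 49.835%
Difference = 49.835 − 51.23 = -1.395 pp.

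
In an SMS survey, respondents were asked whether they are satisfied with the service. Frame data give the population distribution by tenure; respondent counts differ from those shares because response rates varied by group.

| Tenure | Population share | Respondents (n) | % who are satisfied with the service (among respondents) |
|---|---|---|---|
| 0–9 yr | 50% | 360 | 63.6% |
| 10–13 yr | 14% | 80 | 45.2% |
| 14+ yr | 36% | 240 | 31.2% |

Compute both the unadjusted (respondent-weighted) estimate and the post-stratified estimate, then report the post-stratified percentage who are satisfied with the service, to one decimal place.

49.4%

Without adjustment, the pooled respondent share is:
  (360/680)×63.6 + (80/680)×45.2 + (240/680)×31.2 = 50%
Post-stratifying to population shares instead:
  0.5×63.6 + 0.14×45.2 + 0.36×31.2 = 49.36%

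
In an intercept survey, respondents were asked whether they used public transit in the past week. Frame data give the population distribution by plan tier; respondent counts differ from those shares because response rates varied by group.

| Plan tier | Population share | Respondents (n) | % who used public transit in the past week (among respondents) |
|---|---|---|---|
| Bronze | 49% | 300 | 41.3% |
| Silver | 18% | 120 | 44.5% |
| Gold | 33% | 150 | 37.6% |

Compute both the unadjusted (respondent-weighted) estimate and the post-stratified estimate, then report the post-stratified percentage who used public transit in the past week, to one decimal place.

Unadjusted (pooled respondent) estimate weights by respondent counts:
  (300/570)×41.3 + (120/570)×44.5 + (150/570)×37.6 = 41%
Post-stratified estimate weights by population shares:
  0.49×41.3 + 0.18×44.5 + 0.33×37.6 = 40.655%

40.7%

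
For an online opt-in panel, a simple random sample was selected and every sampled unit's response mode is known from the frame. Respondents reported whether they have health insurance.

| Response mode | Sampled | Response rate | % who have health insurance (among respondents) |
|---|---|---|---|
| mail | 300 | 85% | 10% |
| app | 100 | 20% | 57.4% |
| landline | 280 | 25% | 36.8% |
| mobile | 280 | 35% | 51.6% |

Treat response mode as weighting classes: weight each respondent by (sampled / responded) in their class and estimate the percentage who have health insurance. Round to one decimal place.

34.9%

With weight = n_sampled/n_responded per class, the weighted class total is n_sampled:
  mail: 300 × 10 = 3000
  app: 100 × 57.4 = 5740
  landline: 280 × 36.8 = 10,304
  mobile: 280 × 51.6 = 14,448
Adjusted estimate = 33,492 / 960 = 34.8875 → 34.9%.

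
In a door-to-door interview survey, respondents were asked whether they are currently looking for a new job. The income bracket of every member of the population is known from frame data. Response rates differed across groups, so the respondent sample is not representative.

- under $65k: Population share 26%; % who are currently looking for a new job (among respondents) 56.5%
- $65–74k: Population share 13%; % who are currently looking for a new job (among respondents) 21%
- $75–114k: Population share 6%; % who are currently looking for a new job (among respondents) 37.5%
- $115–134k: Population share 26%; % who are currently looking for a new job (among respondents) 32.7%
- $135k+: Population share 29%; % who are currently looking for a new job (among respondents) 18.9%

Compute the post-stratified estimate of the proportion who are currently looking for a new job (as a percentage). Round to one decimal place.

Weight each group's respondent value by its population share:
  under $65k: 0.26 × 56.5 = 14.69
  $65–74k: 0.13 × 21 = 2.73
  $75–114k: 0.06 × 37.5 = 2.25
  $115–134k: 0.26 × 32.7 = 8.502
  $135k+: 0.29 × 18.9 = 5.481
Post-stratified estimate = 33.653 → 33.7%.

33.7%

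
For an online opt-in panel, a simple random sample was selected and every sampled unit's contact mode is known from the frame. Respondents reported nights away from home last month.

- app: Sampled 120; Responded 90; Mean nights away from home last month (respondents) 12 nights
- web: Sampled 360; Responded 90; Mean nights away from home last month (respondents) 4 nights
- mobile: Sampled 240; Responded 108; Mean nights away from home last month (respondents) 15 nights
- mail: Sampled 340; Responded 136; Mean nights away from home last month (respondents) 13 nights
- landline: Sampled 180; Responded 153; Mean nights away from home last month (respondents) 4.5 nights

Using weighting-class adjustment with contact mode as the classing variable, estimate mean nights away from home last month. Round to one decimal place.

Response rates by class: app 90/120 = 75%, web 90/360 = 25%, mobile 108/240 = 45%, mail 136/340 = 40%, landline 153/180 = 85%.
Each respondent's weight = sampled/responded in their class; summing within a class gives n_sampled, so:
  app: 120 × 12 = 1440
  web: 360 × 4 = 1440
  mobile: 240 × 15 = 3600
  mail: 340 × 13 = 4420
  landline: 180 × 4.5 = 810
Adjusted estimate = 11,710 / 1,240 = 9.44355 → 9.4.

9.4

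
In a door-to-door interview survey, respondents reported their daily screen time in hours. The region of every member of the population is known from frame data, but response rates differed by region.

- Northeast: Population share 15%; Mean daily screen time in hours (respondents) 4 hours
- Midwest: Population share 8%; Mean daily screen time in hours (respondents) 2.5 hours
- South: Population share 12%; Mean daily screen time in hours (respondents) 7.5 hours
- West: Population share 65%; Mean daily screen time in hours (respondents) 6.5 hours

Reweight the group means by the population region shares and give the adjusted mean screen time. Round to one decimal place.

Post-stratification weights by population share, not respondent share:
  Northeast: 0.15 × 4 = 0.6
  Midwest: 0.08 × 2.5 = 0.2
  South: 0.12 × 7.5 = 0.9
  West: 0.65 × 6.5 = 4.225
Post-stratified estimate = 5.925 → 5.9.

5.9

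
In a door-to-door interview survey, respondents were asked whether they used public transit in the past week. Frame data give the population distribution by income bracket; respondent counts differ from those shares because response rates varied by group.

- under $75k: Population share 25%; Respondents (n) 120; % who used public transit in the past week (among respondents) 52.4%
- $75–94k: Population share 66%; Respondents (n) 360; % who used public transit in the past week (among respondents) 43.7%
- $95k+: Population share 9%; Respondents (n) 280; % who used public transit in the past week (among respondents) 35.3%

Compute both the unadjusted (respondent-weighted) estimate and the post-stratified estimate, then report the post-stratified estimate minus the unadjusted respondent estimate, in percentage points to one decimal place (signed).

+3.1 percentage points

Without adjustment, the pooled respondent share is:
  (120/760)×52.4 + (360/760)×43.7 + (280/760)×35.3 = 41.9789%
Post-stratified estimate weights by population shares:
  0.25×52.4 + 0.66×43.7 + 0.09×35.3 = 45.119%
Difference = 45.119 − 41.9789 = 3.1401 pp.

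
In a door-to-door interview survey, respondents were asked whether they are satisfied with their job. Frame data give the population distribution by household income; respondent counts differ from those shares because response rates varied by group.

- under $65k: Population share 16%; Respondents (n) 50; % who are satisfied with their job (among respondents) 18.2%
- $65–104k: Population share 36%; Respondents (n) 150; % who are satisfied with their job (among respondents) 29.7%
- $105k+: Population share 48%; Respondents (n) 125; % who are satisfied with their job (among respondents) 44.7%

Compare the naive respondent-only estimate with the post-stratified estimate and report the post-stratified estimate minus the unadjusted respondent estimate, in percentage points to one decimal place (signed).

+1.4 percentage points

Without adjustment, the pooled respondent share is:
  (50/325)×18.2 + (150/325)×29.7 + (125/325)×44.7 = 33.7%
Reweighting by population household income shares:
  0.16×18.2 + 0.36×29.7 + 0.48×44.7 = 35.06%
Difference = 35.06 − 33.7 = 1.36 pp.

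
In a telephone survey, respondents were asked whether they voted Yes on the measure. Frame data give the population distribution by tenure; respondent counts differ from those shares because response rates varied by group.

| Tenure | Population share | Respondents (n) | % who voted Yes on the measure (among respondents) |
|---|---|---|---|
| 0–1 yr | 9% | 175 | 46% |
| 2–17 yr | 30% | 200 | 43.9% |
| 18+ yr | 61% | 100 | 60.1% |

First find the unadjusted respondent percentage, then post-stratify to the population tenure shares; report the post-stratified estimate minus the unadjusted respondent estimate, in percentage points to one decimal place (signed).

+5.9 percentage points

Naive respondent-only estimate (weights = respondent counts):
  (175/475)×46 + (200/475)×43.9 + (100/475)×60.1 = 48.0842%
Post-stratified estimate weights by population shares:
  0.09×46 + 0.3×43.9 + 0.61×60.1 = 53.971%
Difference = 53.971 − 48.0842 = 5.8868 pp.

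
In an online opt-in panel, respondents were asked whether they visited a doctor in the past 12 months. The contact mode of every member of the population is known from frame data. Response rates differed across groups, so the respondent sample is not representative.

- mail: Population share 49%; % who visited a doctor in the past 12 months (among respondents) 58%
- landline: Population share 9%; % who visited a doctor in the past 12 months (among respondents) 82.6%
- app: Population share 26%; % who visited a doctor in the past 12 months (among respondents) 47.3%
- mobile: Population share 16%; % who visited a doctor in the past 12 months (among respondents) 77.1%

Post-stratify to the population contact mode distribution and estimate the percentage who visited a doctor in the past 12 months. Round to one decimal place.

60.5%

Each cell contributes population-share × respondent value:
  mail: 0.49 × 58 = 28.42
  landline: 0.09 × 82.6 = 7.434
  app: 0.26 × 47.3 = 12.298
  mobile: 0.16 × 77.1 = 12.336
Post-stratified estimate = 60.488 → 60.5%.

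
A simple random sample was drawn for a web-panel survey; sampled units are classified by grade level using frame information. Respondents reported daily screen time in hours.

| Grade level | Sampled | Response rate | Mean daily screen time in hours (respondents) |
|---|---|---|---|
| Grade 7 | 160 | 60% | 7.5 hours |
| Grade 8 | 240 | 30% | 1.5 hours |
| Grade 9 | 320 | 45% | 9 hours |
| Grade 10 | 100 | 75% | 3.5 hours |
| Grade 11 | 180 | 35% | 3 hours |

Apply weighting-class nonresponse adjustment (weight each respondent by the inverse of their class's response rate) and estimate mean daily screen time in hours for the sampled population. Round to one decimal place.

Weighting each respondent by the inverse class response rate inflates each class back to its sampled size, so the class weight is n_sampled:
  Grade 7: 160 × 7.5 = 1200
  Grade 8: 240 × 1.5 = 360
  Grade 9: 320 × 9 = 2880
  Grade 10: 100 × 3.5 = 350
  Grade 11: 180 × 3 = 540
Adjusted estimate = 5330 / 1,000 = 5.33 → 5.3.

5.3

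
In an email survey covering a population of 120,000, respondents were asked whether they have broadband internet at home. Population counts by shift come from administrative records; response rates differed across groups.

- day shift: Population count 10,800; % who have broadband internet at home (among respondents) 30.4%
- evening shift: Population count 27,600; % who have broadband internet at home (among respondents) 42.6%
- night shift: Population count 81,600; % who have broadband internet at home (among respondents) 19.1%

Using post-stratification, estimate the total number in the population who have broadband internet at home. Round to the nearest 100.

30,600

Estimated count per cell = population count × respondent percentage:
  day shift: 10,800 × 30.4% = 3283.2
  evening shift: 27,600 × 42.6% = 11757.6
  night shift: 81,600 × 19.1% = 15585.6
Estimated total = 30626.4 → 30,600.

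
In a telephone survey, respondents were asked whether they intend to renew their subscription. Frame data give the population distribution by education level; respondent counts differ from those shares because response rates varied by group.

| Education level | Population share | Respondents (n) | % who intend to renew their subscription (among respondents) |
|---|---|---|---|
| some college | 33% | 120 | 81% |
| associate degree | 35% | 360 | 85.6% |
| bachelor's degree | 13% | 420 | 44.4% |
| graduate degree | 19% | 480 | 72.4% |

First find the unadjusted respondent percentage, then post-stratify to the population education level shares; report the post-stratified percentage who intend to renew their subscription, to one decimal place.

76.2%

Unadjusted (pooled respondent) estimate weights by respondent counts:
  (120/1380)×81 + (360/1380)×85.6 + (420/1380)×44.4 + (480/1380)×72.4 = 68.0696%
Post-stratified estimate weights by population shares:
  0.33×81 + 0.35×85.6 + 0.13×44.4 + 0.19×72.4 = 76.218%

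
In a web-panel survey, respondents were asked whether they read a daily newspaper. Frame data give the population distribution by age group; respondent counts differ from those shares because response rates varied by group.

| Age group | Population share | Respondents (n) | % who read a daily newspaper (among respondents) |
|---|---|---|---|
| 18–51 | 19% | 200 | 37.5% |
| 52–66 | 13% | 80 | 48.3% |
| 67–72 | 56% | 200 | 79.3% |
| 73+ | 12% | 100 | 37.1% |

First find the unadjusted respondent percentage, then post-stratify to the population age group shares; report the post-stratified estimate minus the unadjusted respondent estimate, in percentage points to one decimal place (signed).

+8.9 percentage points

Without adjustment, the pooled respondent share is:
  (200/580)×37.5 + (80/580)×48.3 + (200/580)×79.3 + (100/580)×37.1 = 53.3345%
Post-stratified estimate weights by population shares:
  0.19×37.5 + 0.13×48.3 + 0.56×79.3 + 0.12×37.1 = 62.264%
Difference = 62.264 − 53.3345 = 8.9295 pp.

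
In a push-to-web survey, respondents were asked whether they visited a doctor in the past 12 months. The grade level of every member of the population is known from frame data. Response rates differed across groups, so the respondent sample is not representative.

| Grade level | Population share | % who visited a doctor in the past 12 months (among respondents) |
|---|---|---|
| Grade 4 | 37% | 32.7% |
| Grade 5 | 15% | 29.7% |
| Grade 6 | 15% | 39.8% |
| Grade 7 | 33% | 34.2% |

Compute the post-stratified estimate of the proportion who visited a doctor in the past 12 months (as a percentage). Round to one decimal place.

Each cell contributes population-share × respondent value:
  Grade 4: 0.37 × 32.7 = 12.099
  Grade 5: 0.15 × 29.7 = 4.455
  Grade 6: 0.15 × 39.8 = 5.97
  Grade 7: 0.33 × 34.2 = 11.286
Post-stratified estimate = 33.81 → 33.8%.

33.8%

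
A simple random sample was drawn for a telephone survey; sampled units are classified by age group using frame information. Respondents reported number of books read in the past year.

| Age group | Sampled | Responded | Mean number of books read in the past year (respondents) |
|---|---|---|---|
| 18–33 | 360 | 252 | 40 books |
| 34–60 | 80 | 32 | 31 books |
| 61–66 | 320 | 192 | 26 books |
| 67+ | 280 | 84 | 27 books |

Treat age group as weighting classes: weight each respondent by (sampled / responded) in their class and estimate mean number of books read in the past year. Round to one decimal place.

31.5

Class response rates: 18–33 252/360 = 70%, 34–60 32/80 = 40%, 61–66 192/320 = 60%, 67+ 84/280 = 30%.
Each respondent's weight = sampled/responded in their class; summing within a class gives n_sampled, so:
  18–33: 360 × 40 = 14,400
  34–60: 80 × 31 = 2480
  61–66: 320 × 26 = 8320
  67+: 280 × 27 = 7560
Adjusted estimate = 32,760 / 1,040 = 31.5 → 31.5.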